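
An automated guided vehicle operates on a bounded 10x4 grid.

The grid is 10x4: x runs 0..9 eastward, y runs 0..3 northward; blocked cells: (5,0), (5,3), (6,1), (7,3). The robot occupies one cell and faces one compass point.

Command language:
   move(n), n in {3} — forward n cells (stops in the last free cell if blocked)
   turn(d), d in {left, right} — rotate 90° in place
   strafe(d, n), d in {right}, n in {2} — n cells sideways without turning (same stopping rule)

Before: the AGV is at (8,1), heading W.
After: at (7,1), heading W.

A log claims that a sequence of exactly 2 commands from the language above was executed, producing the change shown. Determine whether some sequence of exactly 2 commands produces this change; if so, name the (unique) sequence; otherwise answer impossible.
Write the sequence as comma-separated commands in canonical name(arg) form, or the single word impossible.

move(3), move(3)

key: the first move(3) is stopped early by the blocked cell at (6,1)
t0: at (8,1), heading W
[1] after move(3): at (7,1), heading W
[2] after move(3): at (7,1), heading W
uniquely the one of 16 2-step routes that fits.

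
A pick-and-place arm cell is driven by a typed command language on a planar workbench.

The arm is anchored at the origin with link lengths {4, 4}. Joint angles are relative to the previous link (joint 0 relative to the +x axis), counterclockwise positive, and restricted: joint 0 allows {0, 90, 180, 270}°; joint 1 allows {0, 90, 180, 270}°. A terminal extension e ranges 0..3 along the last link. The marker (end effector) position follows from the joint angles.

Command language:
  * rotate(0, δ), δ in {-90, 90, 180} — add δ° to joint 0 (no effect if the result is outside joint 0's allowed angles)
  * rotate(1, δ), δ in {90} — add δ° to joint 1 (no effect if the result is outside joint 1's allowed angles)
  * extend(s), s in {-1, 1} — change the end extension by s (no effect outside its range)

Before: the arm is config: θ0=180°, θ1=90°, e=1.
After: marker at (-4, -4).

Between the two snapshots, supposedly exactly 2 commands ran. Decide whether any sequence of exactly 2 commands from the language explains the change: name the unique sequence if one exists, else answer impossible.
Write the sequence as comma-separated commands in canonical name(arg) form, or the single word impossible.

start: config: θ0=180°, θ1=90°, e=1
step 1 (extend(-1)): config: θ0=180°, θ1=90°, e=0
step 2 (extend(-1)): config: θ0=180°, θ1=90°, e=0
no rival 2-sequence matches.

extend(-1), extend(-1)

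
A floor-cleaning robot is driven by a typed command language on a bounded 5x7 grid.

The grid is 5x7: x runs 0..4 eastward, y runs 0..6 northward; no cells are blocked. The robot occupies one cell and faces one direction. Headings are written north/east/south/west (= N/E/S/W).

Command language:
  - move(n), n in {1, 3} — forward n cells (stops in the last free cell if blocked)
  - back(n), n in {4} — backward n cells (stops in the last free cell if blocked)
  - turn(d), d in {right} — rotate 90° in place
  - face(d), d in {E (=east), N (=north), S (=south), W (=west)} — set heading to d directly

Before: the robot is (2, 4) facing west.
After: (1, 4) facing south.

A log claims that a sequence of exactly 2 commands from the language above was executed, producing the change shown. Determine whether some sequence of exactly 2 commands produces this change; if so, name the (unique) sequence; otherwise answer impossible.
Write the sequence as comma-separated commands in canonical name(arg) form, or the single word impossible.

move(1), face(S)

key: position moved to (1,4) AND the heading swung to S — translation plus rotation needed
from: (2, 4) facing west
1. move(1) → (1, 4) facing west
2. face(S) → (1, 4) facing south
no rival 2-sequence matches.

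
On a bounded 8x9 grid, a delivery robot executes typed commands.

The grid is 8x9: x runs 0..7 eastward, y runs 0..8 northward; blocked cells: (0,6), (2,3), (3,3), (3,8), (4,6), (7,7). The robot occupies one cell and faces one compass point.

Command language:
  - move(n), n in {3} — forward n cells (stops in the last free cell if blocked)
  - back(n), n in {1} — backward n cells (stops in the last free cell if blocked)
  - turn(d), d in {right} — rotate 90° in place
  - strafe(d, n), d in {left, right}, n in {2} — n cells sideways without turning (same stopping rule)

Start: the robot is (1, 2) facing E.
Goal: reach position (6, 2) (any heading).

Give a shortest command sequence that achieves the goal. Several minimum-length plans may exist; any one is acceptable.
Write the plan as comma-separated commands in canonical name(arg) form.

back(1), move(3), move(3)

t0: (1, 2) facing E
step 1 (back(1)): (0, 2) facing E
step 2 (move(3)): (3, 2) facing E
step 3 (move(3)): (6, 2) facing E
shorter routes all fall short; 3 is best.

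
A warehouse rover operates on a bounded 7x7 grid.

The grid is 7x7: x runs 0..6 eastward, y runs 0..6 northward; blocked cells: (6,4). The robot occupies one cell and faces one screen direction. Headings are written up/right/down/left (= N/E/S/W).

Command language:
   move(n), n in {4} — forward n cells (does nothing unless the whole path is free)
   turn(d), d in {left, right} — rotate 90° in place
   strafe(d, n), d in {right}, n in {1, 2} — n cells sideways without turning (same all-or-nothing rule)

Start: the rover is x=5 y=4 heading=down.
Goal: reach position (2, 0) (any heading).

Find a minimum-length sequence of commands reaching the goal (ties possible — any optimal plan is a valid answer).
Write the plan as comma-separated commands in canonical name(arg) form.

strafe(right, 2), move(4), strafe(right, 1)

begin: x=5 y=4 heading=down
[1] after strafe(right, 2): x=3 y=4 heading=down
[2] after move(4): x=3 y=0 heading=down
[3] after strafe(right, 1): x=2 y=0 heading=down
no 2-step plan works, so 3 is optimal.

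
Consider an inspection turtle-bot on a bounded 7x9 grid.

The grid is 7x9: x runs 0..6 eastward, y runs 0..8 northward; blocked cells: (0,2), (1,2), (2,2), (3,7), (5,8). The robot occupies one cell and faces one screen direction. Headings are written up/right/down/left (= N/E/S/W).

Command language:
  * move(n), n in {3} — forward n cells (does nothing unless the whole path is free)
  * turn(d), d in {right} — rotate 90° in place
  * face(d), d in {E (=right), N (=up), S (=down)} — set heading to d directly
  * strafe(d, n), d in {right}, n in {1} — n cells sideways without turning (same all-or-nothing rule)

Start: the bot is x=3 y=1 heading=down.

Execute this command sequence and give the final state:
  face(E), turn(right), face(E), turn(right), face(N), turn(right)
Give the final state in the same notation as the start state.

x=3 y=1 heading=right

from: x=3 y=1 heading=down
step 1 (face(E)): x=3 y=1 heading=right
step 2 (turn(right)): x=3 y=1 heading=down
step 3 (face(E)): x=3 y=1 heading=right
step 4 (turn(right)): x=3 y=1 heading=down
step 5 (face(N)): x=3 y=1 heading=up
step 6 (turn(right)): x=3 y=1 heading=right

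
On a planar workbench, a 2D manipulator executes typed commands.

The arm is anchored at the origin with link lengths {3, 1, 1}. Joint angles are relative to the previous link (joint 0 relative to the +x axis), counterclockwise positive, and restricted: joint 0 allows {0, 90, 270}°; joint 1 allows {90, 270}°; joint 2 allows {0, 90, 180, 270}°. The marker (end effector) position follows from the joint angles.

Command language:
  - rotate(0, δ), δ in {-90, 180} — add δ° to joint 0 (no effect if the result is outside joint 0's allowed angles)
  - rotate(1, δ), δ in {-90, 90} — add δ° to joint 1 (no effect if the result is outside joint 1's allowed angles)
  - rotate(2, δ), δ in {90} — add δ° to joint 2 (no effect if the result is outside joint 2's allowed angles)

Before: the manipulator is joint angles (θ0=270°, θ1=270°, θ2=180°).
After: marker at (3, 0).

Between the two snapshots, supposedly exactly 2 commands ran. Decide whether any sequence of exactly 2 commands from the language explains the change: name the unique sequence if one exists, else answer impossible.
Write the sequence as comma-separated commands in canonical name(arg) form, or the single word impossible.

rotate(0, 180), rotate(0, -90)

key: running rotate(0, -90) before rotate(0, 180) would end elsewhere — order is forced
t0: joint angles (θ0=270°, θ1=270°, θ2=180°)
step 1 (rotate(0, 180)): joint angles (θ0=90°, θ1=270°, θ2=180°)
step 2 (rotate(0, -90)): joint angles (θ0=0°, θ1=270°, θ2=180°)
no rival 2-sequence matches.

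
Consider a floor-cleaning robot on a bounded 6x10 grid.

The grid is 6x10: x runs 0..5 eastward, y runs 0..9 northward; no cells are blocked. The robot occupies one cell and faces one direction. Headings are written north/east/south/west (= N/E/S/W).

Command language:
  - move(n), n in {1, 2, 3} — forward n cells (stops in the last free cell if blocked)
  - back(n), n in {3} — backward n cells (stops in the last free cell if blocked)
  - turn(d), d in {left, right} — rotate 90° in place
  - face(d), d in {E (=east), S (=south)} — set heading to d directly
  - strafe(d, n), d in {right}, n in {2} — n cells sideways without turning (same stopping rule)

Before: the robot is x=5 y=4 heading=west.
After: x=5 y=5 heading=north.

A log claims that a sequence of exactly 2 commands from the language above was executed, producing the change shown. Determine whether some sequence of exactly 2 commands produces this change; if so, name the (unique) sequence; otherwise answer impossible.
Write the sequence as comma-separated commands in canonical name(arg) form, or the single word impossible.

key: cell and facing (now N) both changed — the 2 commands mix motion and turning
from: x=5 y=4 heading=west
t=1 turn(right) ⇒ x=5 y=4 heading=north
t=2 move(1) ⇒ x=5 y=5 heading=north
all 81 alternatives checked — unique.

turn(right), move(1)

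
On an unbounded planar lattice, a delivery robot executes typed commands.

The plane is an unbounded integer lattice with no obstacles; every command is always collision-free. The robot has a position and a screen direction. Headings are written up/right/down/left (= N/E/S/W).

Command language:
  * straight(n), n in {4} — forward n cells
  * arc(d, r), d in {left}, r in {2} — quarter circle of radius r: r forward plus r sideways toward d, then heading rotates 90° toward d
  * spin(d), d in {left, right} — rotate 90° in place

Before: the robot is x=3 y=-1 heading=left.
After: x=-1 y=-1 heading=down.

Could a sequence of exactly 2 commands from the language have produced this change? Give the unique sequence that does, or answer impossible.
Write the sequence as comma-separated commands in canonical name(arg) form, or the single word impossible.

straight(4), spin(left)

key: cell and facing (now S) both changed — the 2 commands mix motion and turning
begin: x=3 y=-1 heading=left
[1] after straight(4): x=-1 y=-1 heading=left
[2] after spin(left): x=-1 y=-1 heading=down
no rival 2-sequence matches.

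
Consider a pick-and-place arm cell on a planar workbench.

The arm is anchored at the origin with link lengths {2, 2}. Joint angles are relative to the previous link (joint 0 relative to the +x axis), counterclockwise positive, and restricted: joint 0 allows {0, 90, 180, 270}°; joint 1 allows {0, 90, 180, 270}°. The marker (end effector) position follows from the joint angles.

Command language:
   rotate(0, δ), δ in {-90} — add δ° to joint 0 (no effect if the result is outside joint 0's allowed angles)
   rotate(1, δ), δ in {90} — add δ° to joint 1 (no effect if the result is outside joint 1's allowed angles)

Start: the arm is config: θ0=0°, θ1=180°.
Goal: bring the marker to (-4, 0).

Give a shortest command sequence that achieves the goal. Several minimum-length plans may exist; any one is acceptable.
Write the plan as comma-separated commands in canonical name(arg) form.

begin: config: θ0=0°, θ1=180°
step 1 (rotate(0, -90)): config: θ0=270°, θ1=180°
step 2 (rotate(0, -90)): config: θ0=180°, θ1=180°
step 3 (rotate(1, 90)): config: θ0=180°, θ1=270°
step 4 (rotate(1, 90)): config: θ0=180°, θ1=0°
shorter routes all fall short; 4 is best.

rotate(0, -90), rotate(0, -90), rotate(1, 90), rotate(1, 90)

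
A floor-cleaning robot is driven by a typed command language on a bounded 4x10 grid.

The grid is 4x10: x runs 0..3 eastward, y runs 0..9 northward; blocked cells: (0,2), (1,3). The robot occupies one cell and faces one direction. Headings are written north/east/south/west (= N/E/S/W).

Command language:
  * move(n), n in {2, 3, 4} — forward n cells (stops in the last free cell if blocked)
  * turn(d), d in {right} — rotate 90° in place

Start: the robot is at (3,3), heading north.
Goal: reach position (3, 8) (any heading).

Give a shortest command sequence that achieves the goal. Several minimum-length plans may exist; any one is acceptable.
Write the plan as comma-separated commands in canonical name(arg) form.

move(2), move(3)

t0: at (3,3), heading north
[1] after move(2): at (3,5), heading north
[2] after move(3): at (3,8), heading north
minimal: 2 command(s), checked below 2.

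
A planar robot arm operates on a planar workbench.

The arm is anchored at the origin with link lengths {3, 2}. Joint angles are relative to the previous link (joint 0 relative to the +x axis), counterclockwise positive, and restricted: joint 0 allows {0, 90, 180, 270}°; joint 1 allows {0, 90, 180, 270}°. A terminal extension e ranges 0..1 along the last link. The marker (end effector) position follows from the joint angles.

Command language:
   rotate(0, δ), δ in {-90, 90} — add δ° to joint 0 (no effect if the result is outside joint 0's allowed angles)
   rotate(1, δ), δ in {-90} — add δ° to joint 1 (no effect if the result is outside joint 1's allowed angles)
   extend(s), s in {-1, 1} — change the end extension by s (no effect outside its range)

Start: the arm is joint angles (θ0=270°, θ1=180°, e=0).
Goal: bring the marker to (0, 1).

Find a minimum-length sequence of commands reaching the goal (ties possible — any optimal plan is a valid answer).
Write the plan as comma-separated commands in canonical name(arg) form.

rotate(0, -90), rotate(0, -90)

begin: joint angles (θ0=270°, θ1=180°, e=0)
[1] after rotate(0, -90): joint angles (θ0=180°, θ1=180°, e=0)
[2] after rotate(0, -90): joint angles (θ0=90°, θ1=180°, e=0)
shorter routes all fall short; 2 is best.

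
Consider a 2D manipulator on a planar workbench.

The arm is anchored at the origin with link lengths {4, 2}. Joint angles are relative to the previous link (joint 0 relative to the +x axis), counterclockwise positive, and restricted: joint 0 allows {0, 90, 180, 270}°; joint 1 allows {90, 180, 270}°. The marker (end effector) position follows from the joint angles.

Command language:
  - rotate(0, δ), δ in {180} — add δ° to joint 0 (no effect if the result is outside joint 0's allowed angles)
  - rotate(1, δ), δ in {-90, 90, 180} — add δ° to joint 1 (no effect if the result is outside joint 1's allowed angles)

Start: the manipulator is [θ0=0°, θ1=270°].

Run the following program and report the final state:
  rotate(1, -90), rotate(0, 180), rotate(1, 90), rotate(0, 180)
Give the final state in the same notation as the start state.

from: [θ0=0°, θ1=270°]
t=1 rotate(1, -90) ⇒ [θ0=0°, θ1=180°]
t=2 rotate(0, 180) ⇒ [θ0=180°, θ1=180°]
t=3 rotate(1, 90) ⇒ [θ0=180°, θ1=270°]
t=4 rotate(0, 180) ⇒ [θ0=0°, θ1=270°]

[θ0=0°, θ1=270°]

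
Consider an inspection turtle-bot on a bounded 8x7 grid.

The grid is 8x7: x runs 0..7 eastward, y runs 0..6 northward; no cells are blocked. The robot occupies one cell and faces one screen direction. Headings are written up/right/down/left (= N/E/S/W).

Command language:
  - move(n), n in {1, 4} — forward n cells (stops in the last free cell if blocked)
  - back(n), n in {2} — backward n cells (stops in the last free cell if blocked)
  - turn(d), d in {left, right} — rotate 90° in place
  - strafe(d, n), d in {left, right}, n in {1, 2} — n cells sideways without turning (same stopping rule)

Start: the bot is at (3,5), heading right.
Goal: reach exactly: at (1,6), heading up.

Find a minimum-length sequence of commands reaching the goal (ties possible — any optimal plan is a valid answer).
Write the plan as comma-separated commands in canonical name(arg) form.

strafe(left, 2), turn(left), strafe(left, 2)

begin: at (3,5), heading right
[1] after strafe(left, 2): at (3,6), heading right
[2] after turn(left): at (3,6), heading up
[3] after strafe(left, 2): at (1,6), heading up
minimal: 3 command(s), checked below 3.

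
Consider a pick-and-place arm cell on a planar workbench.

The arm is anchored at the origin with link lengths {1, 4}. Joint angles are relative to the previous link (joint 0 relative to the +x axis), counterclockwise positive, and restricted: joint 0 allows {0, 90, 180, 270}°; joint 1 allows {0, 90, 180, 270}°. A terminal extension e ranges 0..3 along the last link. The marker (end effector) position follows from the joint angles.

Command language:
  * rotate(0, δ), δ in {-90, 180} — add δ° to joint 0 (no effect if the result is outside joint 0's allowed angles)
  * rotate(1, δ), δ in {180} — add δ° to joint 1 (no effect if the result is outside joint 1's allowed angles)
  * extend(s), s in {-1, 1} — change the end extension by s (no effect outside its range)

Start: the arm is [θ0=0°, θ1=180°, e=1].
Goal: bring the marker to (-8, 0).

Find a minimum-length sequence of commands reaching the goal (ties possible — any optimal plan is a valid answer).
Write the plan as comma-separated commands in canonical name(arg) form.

extend(1), extend(1), rotate(0, 180), rotate(1, 180)

begin: [θ0=0°, θ1=180°, e=1]
t=1 extend(1) ⇒ [θ0=0°, θ1=180°, e=2]
t=2 extend(1) ⇒ [θ0=0°, θ1=180°, e=3]
t=3 rotate(0, 180) ⇒ [θ0=180°, θ1=180°, e=3]
t=4 rotate(1, 180) ⇒ [θ0=180°, θ1=0°, e=3]
shorter routes all fall short; 4 is best.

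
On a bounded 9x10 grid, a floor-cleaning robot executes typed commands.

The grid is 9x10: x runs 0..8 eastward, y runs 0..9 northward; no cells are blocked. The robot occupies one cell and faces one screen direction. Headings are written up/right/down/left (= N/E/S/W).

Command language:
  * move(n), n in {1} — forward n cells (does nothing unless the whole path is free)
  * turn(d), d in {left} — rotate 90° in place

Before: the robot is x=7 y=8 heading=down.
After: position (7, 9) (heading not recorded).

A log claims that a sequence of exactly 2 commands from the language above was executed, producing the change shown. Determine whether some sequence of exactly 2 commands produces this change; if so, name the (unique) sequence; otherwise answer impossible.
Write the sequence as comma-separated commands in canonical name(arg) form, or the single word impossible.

impossible

checked all 2-command options: none fits.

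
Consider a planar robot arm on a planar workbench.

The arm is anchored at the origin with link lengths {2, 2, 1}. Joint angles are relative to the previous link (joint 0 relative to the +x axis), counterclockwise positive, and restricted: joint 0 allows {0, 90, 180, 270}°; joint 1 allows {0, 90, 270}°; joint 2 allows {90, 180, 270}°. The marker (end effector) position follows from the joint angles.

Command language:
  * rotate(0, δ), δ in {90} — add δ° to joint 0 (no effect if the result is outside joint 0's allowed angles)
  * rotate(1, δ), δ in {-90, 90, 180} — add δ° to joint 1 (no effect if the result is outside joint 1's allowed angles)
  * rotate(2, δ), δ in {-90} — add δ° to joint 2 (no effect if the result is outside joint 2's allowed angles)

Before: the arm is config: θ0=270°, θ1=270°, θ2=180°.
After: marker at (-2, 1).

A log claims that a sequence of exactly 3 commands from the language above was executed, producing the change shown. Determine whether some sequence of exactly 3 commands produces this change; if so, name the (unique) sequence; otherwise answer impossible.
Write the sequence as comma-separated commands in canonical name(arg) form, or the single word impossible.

t0: config: θ0=270°, θ1=270°, θ2=180°
step 1 (rotate(0, 90)): config: θ0=0°, θ1=270°, θ2=180°
step 2 (rotate(0, 90)): config: θ0=90°, θ1=270°, θ2=180°
step 3 (rotate(0, 90)): config: θ0=180°, θ1=270°, θ2=180°
no rival 3-sequence matches.

rotate(0, 90), rotate(0, 90), rotate(0, 90)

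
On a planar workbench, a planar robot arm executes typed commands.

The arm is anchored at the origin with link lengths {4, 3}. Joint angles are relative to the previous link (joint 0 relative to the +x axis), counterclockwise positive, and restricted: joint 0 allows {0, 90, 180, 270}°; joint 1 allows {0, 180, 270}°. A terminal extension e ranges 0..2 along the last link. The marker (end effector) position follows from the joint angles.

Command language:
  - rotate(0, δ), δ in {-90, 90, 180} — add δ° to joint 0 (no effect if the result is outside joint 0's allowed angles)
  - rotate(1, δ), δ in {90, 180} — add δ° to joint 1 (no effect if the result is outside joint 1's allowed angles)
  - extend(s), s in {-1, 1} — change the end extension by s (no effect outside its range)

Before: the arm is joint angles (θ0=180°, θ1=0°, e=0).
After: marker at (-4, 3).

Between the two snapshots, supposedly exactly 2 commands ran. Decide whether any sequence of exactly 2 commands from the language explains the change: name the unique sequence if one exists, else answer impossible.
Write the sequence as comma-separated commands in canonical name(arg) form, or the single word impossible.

key: order matters: swapping rotate(1, 180) and rotate(1, 90) lands elsewhere
t0: joint angles (θ0=180°, θ1=0°, e=0)
1. rotate(1, 180) → joint angles (θ0=180°, θ1=180°, e=0)
2. rotate(1, 90) → joint angles (θ0=180°, θ1=270°, e=0)
no other 2-command option fits: unique.

rotate(1, 180), rotate(1, 90)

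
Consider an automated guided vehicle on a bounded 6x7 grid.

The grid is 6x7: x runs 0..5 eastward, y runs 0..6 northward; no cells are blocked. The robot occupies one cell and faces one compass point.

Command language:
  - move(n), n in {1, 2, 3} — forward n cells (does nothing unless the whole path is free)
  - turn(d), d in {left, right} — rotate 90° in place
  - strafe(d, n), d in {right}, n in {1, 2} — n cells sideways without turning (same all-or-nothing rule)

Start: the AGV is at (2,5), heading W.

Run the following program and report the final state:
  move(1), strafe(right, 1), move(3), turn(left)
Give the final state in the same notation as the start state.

begin: at (2,5), heading W
[1] after move(1): at (1,5), heading W
[2] after strafe(right, 1): at (1,6), heading W
[3] after move(3): at (1,6), heading W
[4] after turn(left): at (1,6), heading S

at (1,6), heading S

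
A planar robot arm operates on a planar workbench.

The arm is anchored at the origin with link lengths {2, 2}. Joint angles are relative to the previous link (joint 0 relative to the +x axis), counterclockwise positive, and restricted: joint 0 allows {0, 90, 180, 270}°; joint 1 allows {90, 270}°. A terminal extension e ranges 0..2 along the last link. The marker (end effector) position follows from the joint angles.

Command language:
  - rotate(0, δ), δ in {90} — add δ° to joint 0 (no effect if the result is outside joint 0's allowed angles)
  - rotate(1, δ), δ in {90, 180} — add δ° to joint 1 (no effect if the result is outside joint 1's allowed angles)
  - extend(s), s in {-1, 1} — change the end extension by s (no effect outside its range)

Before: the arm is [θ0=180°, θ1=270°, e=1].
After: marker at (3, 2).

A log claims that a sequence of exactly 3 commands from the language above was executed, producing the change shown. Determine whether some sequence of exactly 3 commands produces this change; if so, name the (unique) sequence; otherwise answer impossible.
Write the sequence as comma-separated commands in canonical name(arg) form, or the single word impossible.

rotate(0, 90), rotate(0, 90), rotate(0, 90)

begin: [θ0=180°, θ1=270°, e=1]
1. rotate(0, 90) → [θ0=270°, θ1=270°, e=1]
2. rotate(0, 90) → [θ0=0°, θ1=270°, e=1]
3. rotate(0, 90) → [θ0=90°, θ1=270°, e=1]
no other 3-command option fits: unique.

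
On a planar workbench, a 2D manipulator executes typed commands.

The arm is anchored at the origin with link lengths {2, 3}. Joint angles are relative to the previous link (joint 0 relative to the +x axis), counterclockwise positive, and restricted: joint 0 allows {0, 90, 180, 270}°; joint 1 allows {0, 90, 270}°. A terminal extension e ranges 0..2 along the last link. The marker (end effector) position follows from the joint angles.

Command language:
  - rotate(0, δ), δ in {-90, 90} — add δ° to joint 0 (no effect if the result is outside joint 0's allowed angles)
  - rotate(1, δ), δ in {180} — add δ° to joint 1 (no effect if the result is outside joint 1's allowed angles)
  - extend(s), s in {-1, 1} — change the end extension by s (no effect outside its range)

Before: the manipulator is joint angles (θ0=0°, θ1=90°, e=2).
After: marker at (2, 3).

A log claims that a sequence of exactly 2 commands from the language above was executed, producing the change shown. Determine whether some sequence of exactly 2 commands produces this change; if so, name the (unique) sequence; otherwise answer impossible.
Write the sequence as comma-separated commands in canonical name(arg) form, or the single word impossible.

t0: joint angles (θ0=0°, θ1=90°, e=2)
t=1 extend(-1) ⇒ joint angles (θ0=0°, θ1=90°, e=1)
t=2 extend(-1) ⇒ joint angles (θ0=0°, θ1=90°, e=0)
no other 2-command option fits: unique.

extend(-1), extend(-1)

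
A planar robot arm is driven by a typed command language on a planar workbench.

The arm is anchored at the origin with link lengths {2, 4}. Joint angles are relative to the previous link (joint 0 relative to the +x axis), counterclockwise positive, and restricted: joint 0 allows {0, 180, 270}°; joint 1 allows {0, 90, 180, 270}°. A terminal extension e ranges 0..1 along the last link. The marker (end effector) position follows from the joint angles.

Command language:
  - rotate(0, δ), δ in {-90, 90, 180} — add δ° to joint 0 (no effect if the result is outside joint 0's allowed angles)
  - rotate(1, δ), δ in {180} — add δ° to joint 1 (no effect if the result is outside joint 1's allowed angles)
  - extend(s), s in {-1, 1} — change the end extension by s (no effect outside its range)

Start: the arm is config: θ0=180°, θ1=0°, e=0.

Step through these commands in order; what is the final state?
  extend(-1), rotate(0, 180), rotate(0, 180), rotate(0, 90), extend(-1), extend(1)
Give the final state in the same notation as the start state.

begin: config: θ0=180°, θ1=0°, e=0
t=1 extend(-1) ⇒ config: θ0=180°, θ1=0°, e=0
t=2 rotate(0, 180) ⇒ config: θ0=0°, θ1=0°, e=0
t=3 rotate(0, 180) ⇒ config: θ0=180°, θ1=0°, e=0
t=4 rotate(0, 90) ⇒ config: θ0=270°, θ1=0°, e=0
t=5 extend(-1) ⇒ config: θ0=270°, θ1=0°, e=0
t=6 extend(1) ⇒ config: θ0=270°, θ1=0°, e=1

config: θ0=270°, θ1=0°, e=1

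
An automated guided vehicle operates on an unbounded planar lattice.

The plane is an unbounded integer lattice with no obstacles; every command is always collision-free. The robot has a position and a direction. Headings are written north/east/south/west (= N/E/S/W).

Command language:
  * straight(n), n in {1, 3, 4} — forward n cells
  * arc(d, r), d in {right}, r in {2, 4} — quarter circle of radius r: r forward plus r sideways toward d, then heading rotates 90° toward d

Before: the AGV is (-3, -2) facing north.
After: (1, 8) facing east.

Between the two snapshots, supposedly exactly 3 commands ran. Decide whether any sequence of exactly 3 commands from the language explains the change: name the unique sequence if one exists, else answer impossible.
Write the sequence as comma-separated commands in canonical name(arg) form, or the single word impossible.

key: cell and facing (now E) both changed — the 3 commands mix motion and turning
begin: (-3, -2) facing north
1. straight(3) → (-3, 1) facing north
2. straight(3) → (-3, 4) facing north
3. arc(right, 4) → (1, 8) facing east
uniquely the one of 125 3-step routes that fits.

straight(3), straight(3), arc(right, 4)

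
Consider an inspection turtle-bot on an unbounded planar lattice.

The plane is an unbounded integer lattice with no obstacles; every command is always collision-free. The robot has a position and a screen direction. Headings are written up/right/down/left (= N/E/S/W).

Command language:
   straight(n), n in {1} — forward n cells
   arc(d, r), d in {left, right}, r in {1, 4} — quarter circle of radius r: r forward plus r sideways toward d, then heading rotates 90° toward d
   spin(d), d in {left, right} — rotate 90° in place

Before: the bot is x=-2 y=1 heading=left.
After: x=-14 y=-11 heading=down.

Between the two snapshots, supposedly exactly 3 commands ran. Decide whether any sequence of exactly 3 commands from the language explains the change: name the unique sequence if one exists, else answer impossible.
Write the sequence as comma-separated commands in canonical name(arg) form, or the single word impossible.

key: position moved to (-14,-11) AND the heading swung to S — translation plus rotation needed
start: x=-2 y=1 heading=left
[1] after arc(left, 4): x=-6 y=-3 heading=down
[2] after arc(right, 4): x=-10 y=-7 heading=left
[3] after arc(left, 4): x=-14 y=-11 heading=down
no other 3-command option fits: unique.

arc(left, 4), arc(right, 4), arc(left, 4)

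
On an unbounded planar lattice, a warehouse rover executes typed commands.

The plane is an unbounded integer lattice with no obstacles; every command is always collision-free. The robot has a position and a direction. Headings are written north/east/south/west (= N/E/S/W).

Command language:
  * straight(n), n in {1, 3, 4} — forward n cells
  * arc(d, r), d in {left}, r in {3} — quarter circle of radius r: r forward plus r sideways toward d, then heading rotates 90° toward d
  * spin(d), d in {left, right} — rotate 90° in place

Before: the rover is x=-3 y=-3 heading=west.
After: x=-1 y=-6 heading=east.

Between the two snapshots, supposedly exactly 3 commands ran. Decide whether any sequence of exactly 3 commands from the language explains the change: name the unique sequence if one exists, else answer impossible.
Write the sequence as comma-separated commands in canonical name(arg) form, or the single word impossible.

key: order matters: swapping straight(1) and arc(left, 3) lands elsewhere
begin: x=-3 y=-3 heading=west
step 1 (straight(1)): x=-4 y=-3 heading=west
step 2 (spin(left)): x=-4 y=-3 heading=south
step 3 (arc(left, 3)): x=-1 y=-6 heading=east
uniquely the one of 216 3-step routes that fits.

straight(1), spin(left), arc(left, 3)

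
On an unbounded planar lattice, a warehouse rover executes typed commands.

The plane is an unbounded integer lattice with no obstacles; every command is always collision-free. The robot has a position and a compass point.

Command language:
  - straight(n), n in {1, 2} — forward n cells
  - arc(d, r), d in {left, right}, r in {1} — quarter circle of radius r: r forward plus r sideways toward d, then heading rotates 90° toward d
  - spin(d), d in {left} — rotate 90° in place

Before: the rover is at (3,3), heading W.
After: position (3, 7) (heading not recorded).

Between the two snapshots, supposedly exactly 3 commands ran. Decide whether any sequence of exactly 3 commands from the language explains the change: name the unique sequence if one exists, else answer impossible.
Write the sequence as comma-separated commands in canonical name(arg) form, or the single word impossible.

from: at (3,3), heading W
step 1 (arc(right, 1)): at (2,4), heading N
step 2 (straight(2)): at (2,6), heading N
step 3 (arc(right, 1)): at (3,7), heading E
all 125 alternatives checked — unique.

arc(right, 1), straight(2), arc(right, 1)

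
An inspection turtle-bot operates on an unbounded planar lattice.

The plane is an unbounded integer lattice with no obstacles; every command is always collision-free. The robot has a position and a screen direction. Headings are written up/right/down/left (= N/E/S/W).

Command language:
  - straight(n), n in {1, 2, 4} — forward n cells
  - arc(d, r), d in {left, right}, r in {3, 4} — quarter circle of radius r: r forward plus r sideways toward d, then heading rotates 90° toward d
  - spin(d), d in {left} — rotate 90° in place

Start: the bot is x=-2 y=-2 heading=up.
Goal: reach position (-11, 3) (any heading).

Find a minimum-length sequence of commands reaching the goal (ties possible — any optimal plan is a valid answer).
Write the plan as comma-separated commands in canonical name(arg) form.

initial: x=-2 y=-2 heading=up
step 1 (straight(1)): x=-2 y=-1 heading=up
step 2 (arc(left, 4)): x=-6 y=3 heading=left
step 3 (straight(1)): x=-7 y=3 heading=left
step 4 (straight(4)): x=-11 y=3 heading=left
shorter routes all fall short; 4 is best.

straight(1), arc(left, 4), straight(1), straight(4)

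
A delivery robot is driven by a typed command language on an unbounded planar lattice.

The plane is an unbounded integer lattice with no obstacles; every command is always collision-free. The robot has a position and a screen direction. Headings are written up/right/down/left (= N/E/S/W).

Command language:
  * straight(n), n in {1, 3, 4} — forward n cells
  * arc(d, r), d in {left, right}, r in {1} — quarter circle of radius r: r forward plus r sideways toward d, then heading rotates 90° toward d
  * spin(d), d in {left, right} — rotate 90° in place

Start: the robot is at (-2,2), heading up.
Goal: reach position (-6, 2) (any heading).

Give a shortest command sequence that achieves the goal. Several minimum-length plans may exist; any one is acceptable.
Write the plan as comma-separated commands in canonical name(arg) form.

spin(left), straight(4)

initial: at (-2,2), heading up
1. spin(left) → at (-2,2), heading left
2. straight(4) → at (-6,2), heading left
nothing shorter than 2 reaches the goal.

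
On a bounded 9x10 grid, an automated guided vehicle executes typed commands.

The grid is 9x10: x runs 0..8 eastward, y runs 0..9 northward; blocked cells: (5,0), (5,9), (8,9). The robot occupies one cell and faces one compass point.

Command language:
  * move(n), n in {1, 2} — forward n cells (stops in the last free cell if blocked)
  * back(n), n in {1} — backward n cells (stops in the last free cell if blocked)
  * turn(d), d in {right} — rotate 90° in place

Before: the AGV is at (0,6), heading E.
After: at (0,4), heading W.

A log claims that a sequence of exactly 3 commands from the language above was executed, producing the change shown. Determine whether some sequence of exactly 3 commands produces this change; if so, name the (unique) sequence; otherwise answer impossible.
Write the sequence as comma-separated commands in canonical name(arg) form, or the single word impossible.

turn(right), move(2), turn(right)

key: position moved to (0,4) AND the heading swung to W — translation plus rotation needed
initial: at (0,6), heading E
t=1 turn(right) ⇒ at (0,6), heading S
t=2 move(2) ⇒ at (0,4), heading S
t=3 turn(right) ⇒ at (0,4), heading W
all 64 alternatives checked — unique.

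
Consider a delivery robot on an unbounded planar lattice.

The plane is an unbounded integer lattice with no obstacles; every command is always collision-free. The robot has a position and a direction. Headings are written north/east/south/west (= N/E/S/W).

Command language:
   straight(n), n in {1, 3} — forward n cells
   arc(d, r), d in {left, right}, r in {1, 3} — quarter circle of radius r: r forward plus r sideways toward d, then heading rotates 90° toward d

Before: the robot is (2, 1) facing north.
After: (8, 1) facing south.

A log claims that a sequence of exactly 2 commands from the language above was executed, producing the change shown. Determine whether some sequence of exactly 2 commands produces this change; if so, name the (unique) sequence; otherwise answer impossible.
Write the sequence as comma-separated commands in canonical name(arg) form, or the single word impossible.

key: position moved to (8,1) AND the heading swung to S — translation plus rotation needed
initial: (2, 1) facing north
[1] after arc(right, 3): (5, 4) facing east
[2] after arc(right, 3): (8, 1) facing south
no rival 2-sequence matches.

arc(right, 3), arc(right, 3)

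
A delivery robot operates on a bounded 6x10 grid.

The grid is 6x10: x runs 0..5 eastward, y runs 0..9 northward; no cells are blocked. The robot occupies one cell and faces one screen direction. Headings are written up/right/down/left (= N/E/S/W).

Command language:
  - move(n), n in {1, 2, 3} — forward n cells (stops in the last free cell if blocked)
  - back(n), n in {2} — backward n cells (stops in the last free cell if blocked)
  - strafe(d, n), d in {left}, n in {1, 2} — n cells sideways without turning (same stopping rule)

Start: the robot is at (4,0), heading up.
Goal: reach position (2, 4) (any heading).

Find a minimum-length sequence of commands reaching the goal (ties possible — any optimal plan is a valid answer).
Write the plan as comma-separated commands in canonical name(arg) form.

move(1), move(3), strafe(left, 2)

initial: at (4,0), heading up
step 1 (move(1)): at (4,1), heading up
step 2 (move(3)): at (4,4), heading up
step 3 (strafe(left, 2)): at (2,4), heading up
shorter routes all fall short; 3 is best.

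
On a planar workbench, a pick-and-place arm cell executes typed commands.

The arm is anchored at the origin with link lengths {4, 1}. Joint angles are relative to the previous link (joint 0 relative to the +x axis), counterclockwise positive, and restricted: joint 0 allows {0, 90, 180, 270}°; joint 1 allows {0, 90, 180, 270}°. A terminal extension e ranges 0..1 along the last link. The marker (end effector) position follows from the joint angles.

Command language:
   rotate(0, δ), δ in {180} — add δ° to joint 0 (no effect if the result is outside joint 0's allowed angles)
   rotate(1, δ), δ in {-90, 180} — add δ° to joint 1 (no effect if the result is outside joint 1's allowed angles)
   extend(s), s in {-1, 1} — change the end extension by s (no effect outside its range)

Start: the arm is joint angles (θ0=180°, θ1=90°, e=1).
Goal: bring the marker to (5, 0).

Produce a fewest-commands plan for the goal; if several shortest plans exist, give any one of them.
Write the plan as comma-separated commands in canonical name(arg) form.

rotate(1, -90), rotate(0, 180), extend(-1)

from: joint angles (θ0=180°, θ1=90°, e=1)
step 1 (rotate(1, -90)): joint angles (θ0=180°, θ1=0°, e=1)
step 2 (rotate(0, 180)): joint angles (θ0=0°, θ1=0°, e=1)
step 3 (extend(-1)): joint angles (θ0=0°, θ1=0°, e=0)
minimal: 3 command(s), checked below 3.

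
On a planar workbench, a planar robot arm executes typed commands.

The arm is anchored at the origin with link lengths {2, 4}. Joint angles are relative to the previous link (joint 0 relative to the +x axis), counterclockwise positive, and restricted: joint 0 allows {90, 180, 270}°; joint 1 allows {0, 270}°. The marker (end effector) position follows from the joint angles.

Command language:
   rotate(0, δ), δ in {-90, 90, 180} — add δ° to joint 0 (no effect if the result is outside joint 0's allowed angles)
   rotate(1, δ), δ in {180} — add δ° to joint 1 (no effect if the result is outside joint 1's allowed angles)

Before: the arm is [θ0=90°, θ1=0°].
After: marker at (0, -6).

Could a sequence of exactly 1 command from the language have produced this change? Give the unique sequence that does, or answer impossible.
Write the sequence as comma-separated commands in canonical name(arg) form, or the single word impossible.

start: [θ0=90°, θ1=0°]
[1] after rotate(0, 180): [θ0=270°, θ1=0°]
no other 1-command option fits: unique.

rotate(0, 180)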